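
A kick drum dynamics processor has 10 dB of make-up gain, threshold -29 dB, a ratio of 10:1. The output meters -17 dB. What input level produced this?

Stripping the +10 dB make-up gives -27 dB at the gain stage.
The compressed level sits -27 − (-29) = 2 dB over threshold.
Input overshoot = R × output overshoot = 20 dB → input = -29 + 20 = -9 dB.

-9 dB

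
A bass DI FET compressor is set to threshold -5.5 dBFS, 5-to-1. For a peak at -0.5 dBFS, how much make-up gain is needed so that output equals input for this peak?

4 dB

The peak compresses to -5.5 + 5/5 = -4.5 dBFS.
To reach -0.5 dBFS requires -0.5 − (-4.5) = 4 dB of make-up.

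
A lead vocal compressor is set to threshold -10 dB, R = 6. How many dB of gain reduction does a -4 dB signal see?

5 dB

-4 dB exceeds the threshold by 6 dB.
After 6:1 compression the overshoot becomes 6/6 = 1 dB.
So the signal is attenuated by 6 − 1 = 5 dB.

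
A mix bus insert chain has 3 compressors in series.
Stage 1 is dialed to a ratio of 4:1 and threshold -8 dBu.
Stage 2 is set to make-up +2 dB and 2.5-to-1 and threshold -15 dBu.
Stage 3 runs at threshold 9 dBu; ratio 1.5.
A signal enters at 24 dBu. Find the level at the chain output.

Stage 1: overshoot 32 dB → 32/4 = 8 dB → 0 dBu.
Stage 2: 15 dB above -15 dBu, reduced 2.5:1 to 6 dB above → -9 dBu; +2 dB make-up → -7 dBu.
Stage 3: -7 dBu is at or below the 9 dBu threshold — no compression; output -7 dBu.

-7 dBu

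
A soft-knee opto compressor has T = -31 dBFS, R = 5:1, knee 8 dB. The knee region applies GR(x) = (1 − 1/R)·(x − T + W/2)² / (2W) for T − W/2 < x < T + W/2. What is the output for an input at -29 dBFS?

-30.8 dBFS

x − T + W/2 = -29 − (-31) + 4 = 6.
GR = (1 − 1/5) × 6² / 16 = 0.8 × 36 / 16 = 1.8 dB.
Output = -29 − 1.8 = -30.8 dBFS.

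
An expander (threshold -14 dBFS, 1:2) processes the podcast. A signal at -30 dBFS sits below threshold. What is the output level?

-46 dBFS

The input is 16 dB below the -14 dBFS threshold.
A 1:2 expander multiplies undershoot by 2: 16 × 2 = 32 dB below threshold.
Output = -14 − 32 = -46 dBFS.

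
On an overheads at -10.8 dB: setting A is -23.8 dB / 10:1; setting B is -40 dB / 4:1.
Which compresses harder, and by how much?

B, by 10.2 dB

A: GR = 13 − 13/10 = 11.7 dB.
B: GR = 29.2 − 29.2/4 = 21.9 dB.
B reduces 10.2 dB more.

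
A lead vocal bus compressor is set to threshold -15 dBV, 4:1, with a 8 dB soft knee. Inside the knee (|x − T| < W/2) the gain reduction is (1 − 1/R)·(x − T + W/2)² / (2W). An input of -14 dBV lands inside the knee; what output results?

-15.171875 dBV

x − T + W/2 = -14 − (-15) + 4 = 5.
GR = (1 − 1/4) × 5² / 16 = 0.75 × 25 / 16 = 1.171875 dB.
Output = -14 − 1.171875 = -15.171875 dBV.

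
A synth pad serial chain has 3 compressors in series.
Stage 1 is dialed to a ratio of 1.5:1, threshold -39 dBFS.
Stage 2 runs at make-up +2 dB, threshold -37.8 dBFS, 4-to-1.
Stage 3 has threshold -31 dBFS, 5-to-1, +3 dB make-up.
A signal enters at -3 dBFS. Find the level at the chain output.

Stage 1: -3 dBFS is 36 dB over -39 dBFS; at 1.5:1 that becomes 24 dB over, giving -15 dBFS.
Stage 2: 22.8 dB above -37.8 dBFS, reduced 4:1 to 5.7 dB above → -32.1 dBFS; +2 dB make-up → -30.1 dBFS.
Stage 3: 0.9 dB above -31 dBFS, reduced 5:1 to 0.18 dB above → -30.82 dBFS; +3 dB make-up → -27.82 dBFS.

-27.82 dBFS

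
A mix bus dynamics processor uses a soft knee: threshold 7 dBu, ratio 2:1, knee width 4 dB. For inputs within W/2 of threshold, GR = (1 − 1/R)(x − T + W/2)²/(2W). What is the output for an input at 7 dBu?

x − T + W/2 = 7 − 7 + 2 = 2.
GR = (1 − 1/2) × 2² / 8 = 0.5 × 4 / 8 = 0.25 dB.
Output = 7 − 0.25 = 6.75 dBu.

6.75 dBu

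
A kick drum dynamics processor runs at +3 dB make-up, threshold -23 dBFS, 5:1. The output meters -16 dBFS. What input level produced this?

-3 dBFS

Before make-up, the level was -16 − 3 = -19 dBFS.
The compressed level sits -19 − (-23) = 4 dB over threshold.
Undo the ratio: input overshoot = 4 × 5 = 20 dB, giving input = -3 dBFS.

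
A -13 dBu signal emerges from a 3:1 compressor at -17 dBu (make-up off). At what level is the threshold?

-19 dBu

Gain reduction = -13 − (-17) = 4 dB; output overshoot = GR / (R − 1) = 4 / 2 = 2 dB.
Threshold = output − output overshoot = -17 − 2 = -19 dBu.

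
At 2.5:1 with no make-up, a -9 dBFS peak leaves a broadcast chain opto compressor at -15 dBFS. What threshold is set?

Let T be the threshold. Output overshoot = (input overshoot)/R, so -15 − T = (-9 − T)/2.5.
2.5·(-15 − T) = -9 − T → 1.5·T = -37.5 − (-9) = -28.5.
T = -28.5/1.5 = -19 dBFS.

-19 dBFS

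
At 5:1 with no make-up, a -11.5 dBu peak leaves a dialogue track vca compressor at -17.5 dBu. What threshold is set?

Input is 7.5 dB above T (since output overshoot × R = input overshoot: (-17.5 − T)·5 = -11.5 − T gives T = -19 dBu).
Check: -19 + (-11.5 − (-19))/5 = -19 + 1.5 = -17.5 dBu. ✓

-19 dBu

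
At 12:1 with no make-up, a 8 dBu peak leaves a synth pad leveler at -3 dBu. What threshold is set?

-4 dBu

Input is 12 dB above T (since output overshoot × R = input overshoot: (-3 − T)·12 = 8 − T gives T = -4 dBu).
Check: -4 + (8 − (-4))/12 = -4 + 1 = -3 dBu. ✓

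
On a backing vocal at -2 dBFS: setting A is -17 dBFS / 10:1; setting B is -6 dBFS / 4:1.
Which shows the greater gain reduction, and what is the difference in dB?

A: 15 dB over, compressed to 1.5 dB over, so 13.5 dB of GR.
B: 4 dB over, compressed to 1 dB over, so 3 dB of GR.
A reduces 10.5 dB more.

A, by 10.5 dB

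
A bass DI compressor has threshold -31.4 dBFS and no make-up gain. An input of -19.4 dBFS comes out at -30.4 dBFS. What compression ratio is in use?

Input overshoot = -19.4 − (-31.4) = 12 dB; output overshoot = -30.4 − (-31.4) = 1 dB.
Ratio = 12 / 1 = 12.

12:1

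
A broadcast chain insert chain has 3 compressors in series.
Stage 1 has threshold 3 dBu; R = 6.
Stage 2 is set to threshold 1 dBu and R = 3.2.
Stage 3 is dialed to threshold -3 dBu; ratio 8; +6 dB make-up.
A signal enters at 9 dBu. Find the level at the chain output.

Stage 1: 9 dBu is 6 dB over 3 dBu; at 6:1 that becomes 1 dB over, giving 4 dBu.
Stage 2: overshoot 3 dB → 3/3.2 = 0.9375 dB → 1.9375 dBu.
Stage 3: 4.9375 dB above -3 dBu, reduced 8:1 to 0.617188 dB above → -2.382812 dBu; +6 dB make-up → 3.617188 dBu.

3.617188 dBu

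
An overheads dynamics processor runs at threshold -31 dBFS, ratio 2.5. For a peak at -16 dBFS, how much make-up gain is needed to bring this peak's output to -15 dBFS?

10 dB

Overshoot 15 dB → 15/2.5 = 6 dB after compression, so the compressed level is -31 + 6 = -25 dBFS.
Make-up = target − compressed = -15 − (-25) = 10 dB.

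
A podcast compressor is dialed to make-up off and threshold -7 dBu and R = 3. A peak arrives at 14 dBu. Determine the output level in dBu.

The input is 21 dB above the -7 dBu threshold.
At 3:1 the overshoot is divided by 3, leaving 7 dB above threshold.
Output = -7 + 7 = 0 dBu.

0 dBu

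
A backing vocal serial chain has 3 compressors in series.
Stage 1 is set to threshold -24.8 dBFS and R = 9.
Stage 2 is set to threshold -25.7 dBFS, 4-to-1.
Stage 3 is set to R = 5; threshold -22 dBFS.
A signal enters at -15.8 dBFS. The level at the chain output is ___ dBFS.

Stage 1: -15.8 dBFS is 9 dB over -24.8 dBFS; at 9:1 that becomes 1 dB over, giving -23.8 dBFS.
Stage 2: -23.8 dBFS is 1.9 dB over -25.7 dBFS; at 4:1 that becomes 0.475 dB over, giving -25.225 dBFS.
Stage 3: below threshold (-25.225 ≤ -22); passes unchanged; output -25.225 dBFS.

-25.225 dBFS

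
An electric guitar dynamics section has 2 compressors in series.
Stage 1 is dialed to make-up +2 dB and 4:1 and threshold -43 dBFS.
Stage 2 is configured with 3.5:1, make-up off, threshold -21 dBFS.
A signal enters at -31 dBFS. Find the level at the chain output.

Stage 1: -31 dBFS is 12 dB over -43 dBFS; at 4:1 that becomes 3 dB over, giving -40 dBFS; +2 dB make-up → -38 dBFS.
Stage 2: -38 dBFS ≤ -21 dBFS, so stage 2 doesn't engage; output -38 dBFS.

-38 dBFS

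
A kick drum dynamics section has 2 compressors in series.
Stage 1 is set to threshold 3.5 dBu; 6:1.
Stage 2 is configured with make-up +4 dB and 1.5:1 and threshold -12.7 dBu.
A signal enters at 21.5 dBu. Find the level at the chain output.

Stage 1: overshoot 18 dB → 18/6 = 3 dB → 6.5 dBu.
Stage 2: overshoot 19.2 dB → 19.2/1.5 = 12.8 dB → 0.1 dBu; +4 dB make-up → 4.1 dBu.

4.1 dBu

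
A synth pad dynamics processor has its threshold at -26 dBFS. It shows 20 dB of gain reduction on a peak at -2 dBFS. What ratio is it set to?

6:1

Input overshoot = -2 − (-26) = 24 dB.
Output overshoot = 24 − 20 = 4 dB.
Ratio = input overshoot / output overshoot = 24 / 4 = 6.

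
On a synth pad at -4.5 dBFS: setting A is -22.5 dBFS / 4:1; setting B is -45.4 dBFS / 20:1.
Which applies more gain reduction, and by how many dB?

B, by 25.355 dB

A: overshoot 18 dB → output overshoot 4.5 dB → GR 13.5 dB.
B: overshoot 40.9 dB → output overshoot 2.045 dB → GR 38.855 dB.
Difference: 25.355 dB in favour of B.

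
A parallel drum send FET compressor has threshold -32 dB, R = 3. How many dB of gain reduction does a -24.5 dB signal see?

-24.5 dB exceeds the threshold by 7.5 dB.
A 3:1 ratio leaves 2.5 dB of that excess.
Gain reduction = 7.5 − 2.5 = 5 dB.

5 dB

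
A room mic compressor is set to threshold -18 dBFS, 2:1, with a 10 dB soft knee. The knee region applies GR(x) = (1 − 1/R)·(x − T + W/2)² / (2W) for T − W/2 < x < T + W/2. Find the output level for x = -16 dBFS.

x − T + W/2 = -16 − (-18) + 5 = 7.
GR = (1 − 1/2) × 7² / 20 = 0.5 × 49 / 20 = 1.225 dB.
Output = -16 − 1.225 = -17.225 dBFS.

-17.225 dBFS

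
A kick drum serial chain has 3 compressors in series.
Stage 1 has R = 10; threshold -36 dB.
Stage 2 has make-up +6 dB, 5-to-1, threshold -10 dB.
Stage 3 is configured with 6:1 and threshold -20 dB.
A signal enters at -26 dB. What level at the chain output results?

Stage 1: -26 dB is 10 dB over -36 dB; at 10:1 that becomes 1 dB over, giving -35 dB.
Stage 2: -35 dB ≤ -10 dB, so stage 2 doesn't engage; make-up brings it to -29 dB.
Stage 3: -29 dB ≤ -20 dB, so stage 3 doesn't engage; output -29 dB.

-29 dB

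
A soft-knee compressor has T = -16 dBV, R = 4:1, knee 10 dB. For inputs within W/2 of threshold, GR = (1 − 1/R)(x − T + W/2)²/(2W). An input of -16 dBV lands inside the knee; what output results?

-16.9375 dBV

x − T + W/2 = -16 − (-16) + 5 = 5.
GR = (1 − 1/4) × 5² / 20 = 0.75 × 25 / 20 = 0.9375 dB.
Output = -16 − 0.9375 = -16.9375 dBV.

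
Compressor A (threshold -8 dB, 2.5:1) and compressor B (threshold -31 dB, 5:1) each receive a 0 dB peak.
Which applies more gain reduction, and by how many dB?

B, by 20 dB

A: overshoot 8 dB → output overshoot 3.2 dB → GR 4.8 dB.
B: overshoot 31 dB → output overshoot 6.2 dB → GR 24.8 dB.
B applies 20 dB more gain reduction.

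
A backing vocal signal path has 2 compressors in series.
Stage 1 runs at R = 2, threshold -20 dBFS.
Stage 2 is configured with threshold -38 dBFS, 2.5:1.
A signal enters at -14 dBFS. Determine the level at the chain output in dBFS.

Stage 1: 6 dB above -20 dBFS, reduced 2:1 to 3 dB above → -17 dBFS.
Stage 2: overshoot 21 dB → 21/2.5 = 8.4 dB → -29.6 dBFS.

-29.6 dBFS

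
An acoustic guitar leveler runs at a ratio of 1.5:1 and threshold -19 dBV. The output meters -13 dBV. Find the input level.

-10 dBV

Post-compression overshoot = -13 − (-19) = 6 dB.
Undo the ratio: input overshoot = 6 × 1.5 = 9 dB, giving input = -10 dBV.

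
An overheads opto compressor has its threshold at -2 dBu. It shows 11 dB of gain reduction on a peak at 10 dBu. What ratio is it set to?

12:1

Input overshoot = 10 − (-2) = 12 dB.
Output overshoot = 12 − 11 = 1 dB.
Ratio = input overshoot / output overshoot = 12 / 1 = 12.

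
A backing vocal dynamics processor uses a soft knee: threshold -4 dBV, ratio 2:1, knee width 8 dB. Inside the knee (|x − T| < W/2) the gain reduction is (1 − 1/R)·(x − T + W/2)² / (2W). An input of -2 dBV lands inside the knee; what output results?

-3.125 dBV

x − T + W/2 = -2 − (-4) + 4 = 6.
GR = (1 − 1/2) × 6² / 16 = 0.5 × 36 / 16 = 1.125 dB.
Output = -2 − 1.125 = -3.125 dBV.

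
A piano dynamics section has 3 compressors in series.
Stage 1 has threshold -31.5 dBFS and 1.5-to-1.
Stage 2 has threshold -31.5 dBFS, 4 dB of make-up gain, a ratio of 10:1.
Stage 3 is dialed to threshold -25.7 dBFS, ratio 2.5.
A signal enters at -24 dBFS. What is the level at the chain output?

-27 dBFS

Stage 1: -24 dBFS is 7.5 dB over -31.5 dBFS; at 1.5:1 that becomes 5 dB over, giving -26.5 dBFS.
Stage 2: 5 dB above -31.5 dBFS, reduced 10:1 to 0.5 dB above → -31 dBFS; +4 dB make-up → -27 dBFS.
Stage 3: -27 dBFS ≤ -25.7 dBFS, so stage 3 doesn't engage; output -27 dBFS.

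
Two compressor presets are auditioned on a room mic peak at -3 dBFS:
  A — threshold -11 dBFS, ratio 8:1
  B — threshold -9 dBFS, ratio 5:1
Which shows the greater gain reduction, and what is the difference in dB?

A, by 2.2 dB

A: overshoot 8 dB → output overshoot 1 dB → GR 7 dB.
B: overshoot 6 dB → output overshoot 1.2 dB → GR 4.8 dB.
Difference: 2.2 dB in favour of A.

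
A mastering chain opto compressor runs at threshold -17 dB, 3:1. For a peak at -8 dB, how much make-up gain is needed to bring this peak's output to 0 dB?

14 dB

The peak compresses to -17 + 9/3 = -14 dB.
To reach 0 dB requires 0 − (-14) = 14 dB of make-up.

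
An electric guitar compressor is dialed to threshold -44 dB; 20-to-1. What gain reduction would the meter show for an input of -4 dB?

The signal is 40 dB above threshold.
At 20:1, output sits 40/20 = 2 dB above threshold.
GR = overshoot in − overshoot out = 40 − 2 = 38 dB.

38 dB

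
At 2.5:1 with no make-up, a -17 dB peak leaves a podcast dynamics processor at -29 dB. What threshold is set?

-37 dB

Let T be the threshold. Output overshoot = (input overshoot)/R, so -29 − T = (-17 − T)/2.5.
2.5·(-29 − T) = -17 − T → 1.5·T = -72.5 − (-17) = -55.5.
T = -55.5/1.5 = -37 dB.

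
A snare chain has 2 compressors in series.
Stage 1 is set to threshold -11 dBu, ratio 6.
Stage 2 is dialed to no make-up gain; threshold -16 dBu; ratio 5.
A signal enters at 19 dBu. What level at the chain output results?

-14 dBu

Stage 1: 30 dB above -11 dBu, reduced 6:1 to 5 dB above → -6 dBu.
Stage 2: overshoot 10 dB → 10/5 = 2 dB → -14 dBu.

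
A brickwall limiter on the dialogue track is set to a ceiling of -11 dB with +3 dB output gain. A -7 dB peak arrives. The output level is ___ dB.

-8 dB

A brickwall limiter is an ∞:1 compressor: any input above the ceiling is clamped to -11 dB.
Output gain then adds 3 dB: -11 + 3 = -8 dB.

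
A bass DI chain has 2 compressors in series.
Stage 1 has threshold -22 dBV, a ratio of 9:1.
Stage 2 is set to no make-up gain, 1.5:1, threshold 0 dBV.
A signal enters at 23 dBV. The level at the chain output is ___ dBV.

Stage 1: overshoot 45 dB → 45/9 = 5 dB → -17 dBV.
Stage 2: -17 dBV ≤ 0 dBV, so stage 2 doesn't engage; output -17 dBV.

-17 dBV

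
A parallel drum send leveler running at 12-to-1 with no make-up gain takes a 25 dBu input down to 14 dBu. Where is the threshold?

13 dBu

Input is 12 dB above T (since output overshoot × R = input overshoot: (14 − T)·12 = 25 − T gives T = 13 dBu).
Check: 13 + (25 − 13)/12 = 13 + 1 = 14 dBu. ✓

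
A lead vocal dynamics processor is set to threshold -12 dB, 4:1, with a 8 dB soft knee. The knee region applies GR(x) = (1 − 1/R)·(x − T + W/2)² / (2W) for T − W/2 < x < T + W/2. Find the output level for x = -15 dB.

-15.046875 dB

x − T + W/2 = -15 − (-12) + 4 = 1.
GR = (1 − 1/4) × 1² / 16 = 0.75 × 1 / 16 = 0.046875 dB.
Output = -15 − 0.046875 = -15.046875 dB.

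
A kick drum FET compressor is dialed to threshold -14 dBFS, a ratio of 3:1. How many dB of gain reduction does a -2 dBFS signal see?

Overshoot = -2 − (-14) = 12 dB.
A 3:1 ratio leaves 4 dB of that excess.
GR = overshoot in − overshoot out = 12 − 4 = 8 dB.

8 dB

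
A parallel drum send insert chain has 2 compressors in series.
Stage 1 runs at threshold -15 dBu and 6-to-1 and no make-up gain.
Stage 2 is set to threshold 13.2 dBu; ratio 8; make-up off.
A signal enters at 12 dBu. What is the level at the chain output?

-10.5 dBu

Stage 1: 12 dBu is 27 dB over -15 dBu; at 6:1 that becomes 4.5 dB over, giving -10.5 dBu.
Stage 2: -10.5 dBu ≤ 13.2 dBu, so stage 2 doesn't engage; output -10.5 dBu.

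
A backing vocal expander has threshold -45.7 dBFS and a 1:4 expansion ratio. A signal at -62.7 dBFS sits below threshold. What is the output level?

-113.7 dBFS

Undershoot = (-45.7) − (-62.7) = 17 dB.
At 1:4, that expands to 68 dB under threshold.
Output = -45.7 − 68 = -113.7 dBFS.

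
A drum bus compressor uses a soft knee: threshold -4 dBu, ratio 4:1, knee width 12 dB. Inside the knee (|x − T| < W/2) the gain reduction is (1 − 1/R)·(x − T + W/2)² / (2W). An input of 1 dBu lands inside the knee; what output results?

x − T + W/2 = 1 − (-4) + 6 = 11.
GR = (1 − 1/4) × 11² / 24 = 0.75 × 121 / 24 = 3.78125 dB.
Output = 1 − 3.78125 = -2.78125 dBu.

-2.78125 dBu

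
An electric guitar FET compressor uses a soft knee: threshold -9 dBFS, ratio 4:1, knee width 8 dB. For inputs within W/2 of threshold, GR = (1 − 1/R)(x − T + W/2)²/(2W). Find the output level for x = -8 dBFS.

-9.171875 dBFS

x − T + W/2 = -8 − (-9) + 4 = 5.
GR = (1 − 1/4) × 5² / 16 = 0.75 × 25 / 16 = 1.171875 dB.
Output = -8 − 1.171875 = -9.171875 dBFS.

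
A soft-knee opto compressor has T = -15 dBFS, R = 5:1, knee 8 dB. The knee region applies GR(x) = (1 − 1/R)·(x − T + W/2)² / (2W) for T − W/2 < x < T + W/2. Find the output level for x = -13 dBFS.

-14.8 dBFS

x − T + W/2 = -13 − (-15) + 4 = 6.
GR = (1 − 1/5) × 6² / 16 = 0.8 × 36 / 16 = 1.8 dB.
Output = -13 − 1.8 = -14.8 dBFS.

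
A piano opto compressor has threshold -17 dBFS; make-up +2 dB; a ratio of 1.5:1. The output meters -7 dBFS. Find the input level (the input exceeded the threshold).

-5 dBFS

Before make-up, the level was -7 − 2 = -9 dBFS.
Post-compression overshoot = -9 − (-17) = 8 dB.
Before 1.5:1 compression the overshoot was 8 × 1.5 = 12 dB, so input = -17 + 12 = -5 dBFS.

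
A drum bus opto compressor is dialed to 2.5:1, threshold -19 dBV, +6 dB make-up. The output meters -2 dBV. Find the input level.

Before make-up, the level was -2 − 6 = -8 dBV.
That's 11 dB above the -19 dBV threshold.
Before 2.5:1 compression the overshoot was 11 × 2.5 = 27.5 dB, so input = -19 + 27.5 = 8.5 dBV.

8.5 dBV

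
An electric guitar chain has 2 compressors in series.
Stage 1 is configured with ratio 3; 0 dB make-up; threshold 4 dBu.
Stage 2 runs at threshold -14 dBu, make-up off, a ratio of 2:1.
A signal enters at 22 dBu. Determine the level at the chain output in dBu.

Stage 1: 22 dBu is 18 dB over 4 dBu; at 3:1 that becomes 6 dB over, giving 10 dBu.
Stage 2: overshoot 24 dB → 24/2 = 12 dB → -2 dBu.

-2 dBu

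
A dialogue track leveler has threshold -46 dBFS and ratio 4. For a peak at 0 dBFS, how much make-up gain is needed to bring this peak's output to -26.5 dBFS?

Without make-up, output = threshold + overshoot/4 = -46 + 11.5 = -34.5 dBFS.
Gap to target: 8 dB.

8 dB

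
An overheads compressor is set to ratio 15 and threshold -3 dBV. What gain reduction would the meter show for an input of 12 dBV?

14 dB

The signal is 15 dB above threshold.
At 15:1, output sits 15/15 = 1 dB above threshold.
Gain reduction = 15 − 1 = 14 dB.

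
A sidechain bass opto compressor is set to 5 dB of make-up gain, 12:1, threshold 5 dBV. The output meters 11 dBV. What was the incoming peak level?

17 dBV

Remove make-up: 11 − 5 = 6 dBV.
Post-compression overshoot = 6 − 5 = 1 dB.
Input overshoot = R × output overshoot = 12 dB → input = 5 + 12 = 17 dBV.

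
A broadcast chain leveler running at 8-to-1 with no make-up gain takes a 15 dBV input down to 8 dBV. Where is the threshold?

7 dBV

Gain reduction = 15 − 8 = 7 dB; output overshoot = GR / (R − 1) = 7 / 7 = 1 dB.
Threshold = output − output overshoot = 8 − 1 = 7 dBV.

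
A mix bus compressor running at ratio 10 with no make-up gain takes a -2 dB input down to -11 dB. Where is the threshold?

Let T be the threshold. Output overshoot = (input overshoot)/R, so -11 − T = (-2 − T)/10.
10·(-11 − T) = -2 − T → 9·T = -110 − (-2) = -108.
T = -108/9 = -12 dB.

-12 dB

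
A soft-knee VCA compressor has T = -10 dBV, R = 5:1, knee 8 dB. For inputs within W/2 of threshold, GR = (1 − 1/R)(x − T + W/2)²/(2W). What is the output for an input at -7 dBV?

x − T + W/2 = -7 − (-10) + 4 = 7.
GR = (1 − 1/5) × 7² / 16 = 0.8 × 49 / 16 = 2.45 dB.
Output = -7 − 2.45 = -9.45 dBV.

-9.45 dBV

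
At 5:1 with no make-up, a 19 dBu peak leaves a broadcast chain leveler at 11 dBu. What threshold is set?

9 dBu

Input is 10 dB above T (since output overshoot × R = input overshoot: (11 − T)·5 = 19 − T gives T = 9 dBu).
Check: 9 + (19 − 9)/5 = 9 + 2 = 11 dBu. ✓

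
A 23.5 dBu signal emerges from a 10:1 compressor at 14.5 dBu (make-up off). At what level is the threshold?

Input is 10 dB above T (since output overshoot × R = input overshoot: (14.5 − T)·10 = 23.5 − T gives T = 13.5 dBu).
Check: 13.5 + (23.5 − 13.5)/10 = 13.5 + 1 = 14.5 dBu. ✓

13.5 dBu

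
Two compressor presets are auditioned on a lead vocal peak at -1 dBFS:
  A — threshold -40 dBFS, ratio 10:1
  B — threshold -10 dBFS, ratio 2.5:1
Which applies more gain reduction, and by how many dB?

A, by 29.7 dB

A: overshoot 39 dB → output overshoot 3.9 dB → GR 35.1 dB.
B: overshoot 9 dB → output overshoot 3.6 dB → GR 5.4 dB.
A reduces 29.7 dB more.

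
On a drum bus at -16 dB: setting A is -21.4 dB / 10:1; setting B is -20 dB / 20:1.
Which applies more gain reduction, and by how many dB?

A, by 1.06 dB

A: 5.4 dB over, compressed to 0.54 dB over, so 4.86 dB of GR.
B: 4 dB over, compressed to 0.2 dB over, so 3.8 dB of GR.
Difference: 1.06 dB in favour of A.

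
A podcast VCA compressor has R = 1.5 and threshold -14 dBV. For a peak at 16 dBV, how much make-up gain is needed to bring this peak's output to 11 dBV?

5 dB

Without make-up, output = threshold + overshoot/1.5 = -14 + 20 = 6 dBV.
Gap to target: 5 dB.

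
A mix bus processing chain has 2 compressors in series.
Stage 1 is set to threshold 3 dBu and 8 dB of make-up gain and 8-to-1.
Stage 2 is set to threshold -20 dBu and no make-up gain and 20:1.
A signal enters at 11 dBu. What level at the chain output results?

-18.4 dBu

Stage 1: 11 dBu is 8 dB over 3 dBu; at 8:1 that becomes 1 dB over, giving 4 dBu; +8 dB make-up → 12 dBu.
Stage 2: 12 dBu is 32 dB over -20 dBu; at 20:1 that becomes 1.6 dB over, giving -18.4 dBu.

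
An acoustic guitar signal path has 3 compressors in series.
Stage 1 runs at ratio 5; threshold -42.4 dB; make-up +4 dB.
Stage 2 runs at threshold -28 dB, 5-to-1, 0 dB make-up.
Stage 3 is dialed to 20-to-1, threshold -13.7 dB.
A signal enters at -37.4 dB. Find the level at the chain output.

Stage 1: -37.4 dB is 5 dB over -42.4 dB; at 5:1 that becomes 1 dB over, giving -41.4 dB; +4 dB make-up → -37.4 dB.
Stage 2: -37.4 dB ≤ -28 dB, so stage 2 doesn't engage; output -37.4 dB.
Stage 3: -37.4 dB ≤ -13.7 dB, so stage 3 doesn't engage; output -37.4 dB.

-37.4 dB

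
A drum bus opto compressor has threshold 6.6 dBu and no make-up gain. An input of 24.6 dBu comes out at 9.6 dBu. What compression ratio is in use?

Input overshoot = 24.6 − 6.6 = 18 dB; output overshoot = 9.6 − 6.6 = 3 dB.
Ratio = 18 / 3 = 6.

6:1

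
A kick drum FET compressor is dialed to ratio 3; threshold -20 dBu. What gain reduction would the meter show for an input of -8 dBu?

Overshoot = -8 − (-20) = 12 dB.
After 3:1 compression the overshoot becomes 12/3 = 4 dB.
Gain reduction = 12 − 4 = 8 dB.

8 dB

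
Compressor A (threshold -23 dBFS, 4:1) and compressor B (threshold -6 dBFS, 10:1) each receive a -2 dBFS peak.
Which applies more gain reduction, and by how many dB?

A, by 12.15 dB

A: overshoot 21 dB → output overshoot 5.25 dB → GR 15.75 dB.
B: overshoot 4 dB → output overshoot 0.4 dB → GR 3.6 dB.
A applies 12.15 dB more gain reduction.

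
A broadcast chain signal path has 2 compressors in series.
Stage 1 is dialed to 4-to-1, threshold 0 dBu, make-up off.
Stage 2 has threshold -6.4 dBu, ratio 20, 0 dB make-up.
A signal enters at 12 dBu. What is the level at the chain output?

-5.93 dBu

Stage 1: 12 dB above 0 dBu, reduced 4:1 to 3 dB above → 3 dBu.
Stage 2: overshoot 9.4 dB → 9.4/20 = 0.47 dB → -5.93 dBu.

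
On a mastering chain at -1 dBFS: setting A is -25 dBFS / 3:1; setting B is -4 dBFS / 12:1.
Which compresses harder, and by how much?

A, by 13.25 dB

A: overshoot 24 dB → output overshoot 8 dB → GR 16 dB.
B: overshoot 3 dB → output overshoot 0.25 dB → GR 2.75 dB.
Difference: 13.25 dB in favour of A.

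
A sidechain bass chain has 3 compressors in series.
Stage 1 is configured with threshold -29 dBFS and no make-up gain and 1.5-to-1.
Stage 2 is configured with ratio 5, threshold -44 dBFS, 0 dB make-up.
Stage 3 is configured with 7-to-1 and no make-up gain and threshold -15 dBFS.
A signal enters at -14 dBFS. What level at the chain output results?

-39 dBFS

Stage 1: 15 dB above -29 dBFS, reduced 1.5:1 to 10 dB above → -19 dBFS.
Stage 2: -19 dBFS is 25 dB over -44 dBFS; at 5:1 that becomes 5 dB over, giving -39 dBFS.
Stage 3: -39 dBFS ≤ -15 dBFS, so stage 3 doesn't engage; output -39 dBFS.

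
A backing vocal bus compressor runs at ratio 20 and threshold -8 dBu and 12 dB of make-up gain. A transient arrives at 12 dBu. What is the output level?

5 dBu

12 dBu sits 20 dB over threshold.
The 20 dB excess becomes 1 dB after 20:1 reduction.
Output = -8 + 1 = -7 dBu; make-up adds 12 dB, giving 5 dBu.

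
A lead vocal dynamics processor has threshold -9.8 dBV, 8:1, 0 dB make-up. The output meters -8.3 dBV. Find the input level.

2.2 dBV

The compressed level sits -8.3 − (-9.8) = 1.5 dB over threshold.
Input overshoot = R × output overshoot = 12 dB → input = -9.8 + 12 = 2.2 dBV.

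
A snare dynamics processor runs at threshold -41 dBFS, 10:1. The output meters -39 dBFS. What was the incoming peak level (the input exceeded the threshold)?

The compressed level sits -39 − (-41) = 2 dB over threshold.
Undo the ratio: input overshoot = 2 × 10 = 20 dB, giving input = -21 dBFS.

-21 dBFS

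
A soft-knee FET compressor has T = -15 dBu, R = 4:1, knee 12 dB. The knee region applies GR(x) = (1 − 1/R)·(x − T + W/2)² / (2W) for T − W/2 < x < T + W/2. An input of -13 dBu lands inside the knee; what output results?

x − T + W/2 = -13 − (-15) + 6 = 8.
GR = (1 − 1/4) × 8² / 24 = 0.75 × 64 / 24 = 2 dB.
Output = -13 − 2 = -15 dBu.

-15 dBu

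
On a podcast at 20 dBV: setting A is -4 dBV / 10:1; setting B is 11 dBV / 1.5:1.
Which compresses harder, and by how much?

A, by 18.6 dB

A: GR = 24 − 24/10 = 21.6 dB.
B: GR = 9 − 9/1.5 = 3 dB.
Difference: 18.6 dB in favour of A.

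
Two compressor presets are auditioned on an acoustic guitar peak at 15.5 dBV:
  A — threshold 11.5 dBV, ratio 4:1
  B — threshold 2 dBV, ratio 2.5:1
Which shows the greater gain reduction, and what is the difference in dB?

A: 4 dB over, compressed to 1 dB over, so 3 dB of GR.
B: 13.5 dB over, compressed to 5.4 dB over, so 8.1 dB of GR.
B reduces 5.1 dB more.

B, by 5.1 dB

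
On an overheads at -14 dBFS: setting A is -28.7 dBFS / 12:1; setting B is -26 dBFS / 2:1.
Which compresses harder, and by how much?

A: 14.7 dB over, compressed to 1.225 dB over, so 13.475 dB of GR.
B: 12 dB over, compressed to 6 dB over, so 6 dB of GR.
A reduces 7.475 dB more.

A, by 7.475 dB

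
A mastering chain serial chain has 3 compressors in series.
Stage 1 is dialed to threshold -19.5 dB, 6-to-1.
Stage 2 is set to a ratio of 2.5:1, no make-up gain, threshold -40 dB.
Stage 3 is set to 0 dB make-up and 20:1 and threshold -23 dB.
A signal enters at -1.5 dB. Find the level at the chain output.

-30.6 dB

Stage 1: overshoot 18 dB → 18/6 = 3 dB → -16.5 dB.
Stage 2: -16.5 dB is 23.5 dB over -40 dB; at 2.5:1 that becomes 9.4 dB over, giving -30.6 dB.
Stage 3: -30.6 dB is at or below the -23 dB threshold — no compression; output -30.6 dB.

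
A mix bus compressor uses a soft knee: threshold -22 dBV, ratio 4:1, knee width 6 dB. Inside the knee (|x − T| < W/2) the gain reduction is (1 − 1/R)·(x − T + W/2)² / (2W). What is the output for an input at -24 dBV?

x − T + W/2 = -24 − (-22) + 3 = 1.
GR = (1 − 1/4) × 1² / 12 = 0.75 × 1 / 12 = 0.0625 dB.
Output = -24 − 0.0625 = -24.0625 dBV.

-24.0625 dBV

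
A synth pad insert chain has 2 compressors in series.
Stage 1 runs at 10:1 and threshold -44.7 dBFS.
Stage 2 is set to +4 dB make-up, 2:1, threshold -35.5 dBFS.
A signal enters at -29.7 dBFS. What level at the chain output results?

-39.2 dBFS

Stage 1: 15 dB above -44.7 dBFS, reduced 10:1 to 1.5 dB above → -43.2 dBFS.
Stage 2: -43.2 dBFS ≤ -35.5 dBFS, so stage 2 doesn't engage; make-up brings it to -39.2 dBFS.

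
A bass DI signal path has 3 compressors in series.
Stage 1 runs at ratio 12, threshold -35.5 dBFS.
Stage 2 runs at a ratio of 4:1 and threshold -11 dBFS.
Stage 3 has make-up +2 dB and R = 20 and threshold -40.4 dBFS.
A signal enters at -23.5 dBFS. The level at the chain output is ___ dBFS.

Stage 1: overshoot 12 dB → 12/12 = 1 dB → -34.5 dBFS.
Stage 2: -34.5 dBFS ≤ -11 dBFS, so stage 2 doesn't engage; output -34.5 dBFS.
Stage 3: 5.9 dB above -40.4 dBFS, reduced 20:1 to 0.295 dB above → -40.105 dBFS; +2 dB make-up → -38.105 dBFS.

-38.105 dBFS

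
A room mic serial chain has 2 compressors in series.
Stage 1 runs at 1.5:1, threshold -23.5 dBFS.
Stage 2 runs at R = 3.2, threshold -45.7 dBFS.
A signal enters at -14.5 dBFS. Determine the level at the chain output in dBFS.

Stage 1: overshoot 9 dB → 9/1.5 = 6 dB → -17.5 dBFS.
Stage 2: -17.5 dBFS is 28.2 dB over -45.7 dBFS; at 3.2:1 that becomes 8.8125 dB over, giving -36.8875 dBFS.

-36.8875 dBFS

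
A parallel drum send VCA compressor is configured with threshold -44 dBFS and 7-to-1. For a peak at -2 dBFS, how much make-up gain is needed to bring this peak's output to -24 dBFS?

14 dB

Without make-up, output = threshold + overshoot/7 = -44 + 6 = -38 dBFS.
Gap to target: 14 dB.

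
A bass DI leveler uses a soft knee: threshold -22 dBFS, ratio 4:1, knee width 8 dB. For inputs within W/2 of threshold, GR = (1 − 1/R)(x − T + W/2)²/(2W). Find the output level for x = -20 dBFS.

-21.6875 dBFS

x − T + W/2 = -20 − (-22) + 4 = 6.
GR = (1 − 1/4) × 6² / 16 = 0.75 × 36 / 16 = 1.6875 dB.
Output = -20 − 1.6875 = -21.6875 dBFS.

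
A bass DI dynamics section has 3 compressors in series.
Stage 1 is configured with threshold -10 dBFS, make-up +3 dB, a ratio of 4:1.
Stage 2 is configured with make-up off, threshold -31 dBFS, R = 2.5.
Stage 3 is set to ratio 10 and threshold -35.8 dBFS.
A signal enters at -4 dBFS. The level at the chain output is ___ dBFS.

Stage 1: overshoot 6 dB → 6/4 = 1.5 dB → -8.5 dBFS; +3 dB make-up → -5.5 dBFS.
Stage 2: 25.5 dB above -31 dBFS, reduced 2.5:1 to 10.2 dB above → -20.8 dBFS.
Stage 3: overshoot 15 dB → 15/10 = 1.5 dB → -34.3 dBFS.

-34.3 dBFS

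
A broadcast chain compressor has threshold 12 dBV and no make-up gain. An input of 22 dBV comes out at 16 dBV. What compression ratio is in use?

Input overshoot = 22 − 12 = 10 dB; output overshoot = 16 − 12 = 4 dB.
Ratio = 10 / 4 = 2.5.

2.5:1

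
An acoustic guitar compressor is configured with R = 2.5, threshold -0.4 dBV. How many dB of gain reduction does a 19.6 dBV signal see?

19.6 dBV exceeds the threshold by 20 dB.
After 2.5:1 compression the overshoot becomes 20/2.5 = 8 dB.
So the signal is attenuated by 20 − 8 = 12 dB.

12 dB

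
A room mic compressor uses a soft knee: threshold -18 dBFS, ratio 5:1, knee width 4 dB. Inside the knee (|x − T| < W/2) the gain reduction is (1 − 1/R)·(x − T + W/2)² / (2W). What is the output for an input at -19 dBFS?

x − T + W/2 = -19 − (-18) + 2 = 1.
GR = (1 − 1/5) × 1² / 8 = 0.8 × 1 / 8 = 0.1 dB.
Output = -19 − 0.1 = -19.1 dBFS.

-19.1 dBFS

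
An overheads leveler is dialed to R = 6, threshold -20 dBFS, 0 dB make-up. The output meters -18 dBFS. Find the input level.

Post-compression overshoot = -18 − (-20) = 2 dB.
Before 6:1 compression the overshoot was 2 × 6 = 12 dB, so input = -20 + 12 = -8 dBFS.

-8 dBFS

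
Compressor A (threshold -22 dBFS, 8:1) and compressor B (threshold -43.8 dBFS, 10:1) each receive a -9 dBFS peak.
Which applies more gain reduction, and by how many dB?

A: 13 dB over, compressed to 1.625 dB over, so 11.375 dB of GR.
B: 34.8 dB over, compressed to 3.48 dB over, so 31.32 dB of GR.
B applies 19.945 dB more gain reduction.

B, by 19.945 dB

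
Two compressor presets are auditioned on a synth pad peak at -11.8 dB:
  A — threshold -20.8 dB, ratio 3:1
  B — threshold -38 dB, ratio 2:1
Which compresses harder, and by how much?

A: GR = 9 − 9/3 = 6 dB.
B: GR = 26.2 − 26.2/2 = 13.1 dB.
B reduces 7.1 dB more.

B, by 7.1 dB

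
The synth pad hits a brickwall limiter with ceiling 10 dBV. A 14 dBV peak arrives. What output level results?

At ∞:1, everything above 10 dBV is held at the ceiling.

10 dBV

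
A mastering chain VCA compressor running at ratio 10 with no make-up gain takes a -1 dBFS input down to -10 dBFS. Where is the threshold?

Input is 10 dB above T (since output overshoot × R = input overshoot: (-10 − T)·10 = -1 − T gives T = -11 dBFS).
Check: -11 + (-1 − (-11))/10 = -11 + 1 = -10 dBFS. ✓

-11 dBFS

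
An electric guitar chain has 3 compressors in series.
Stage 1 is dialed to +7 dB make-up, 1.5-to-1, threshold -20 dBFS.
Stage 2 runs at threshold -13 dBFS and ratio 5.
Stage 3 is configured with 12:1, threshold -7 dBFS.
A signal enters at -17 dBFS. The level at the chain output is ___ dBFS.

Stage 1: 3 dB above -20 dBFS, reduced 1.5:1 to 2 dB above → -18 dBFS; +7 dB make-up → -11 dBFS.
Stage 2: -11 dBFS is 2 dB over -13 dBFS; at 5:1 that becomes 0.4 dB over, giving -12.6 dBFS.
Stage 3: -12.6 dBFS is at or below the -7 dBFS threshold — no compression; output -12.6 dBFS.

-12.6 dBFS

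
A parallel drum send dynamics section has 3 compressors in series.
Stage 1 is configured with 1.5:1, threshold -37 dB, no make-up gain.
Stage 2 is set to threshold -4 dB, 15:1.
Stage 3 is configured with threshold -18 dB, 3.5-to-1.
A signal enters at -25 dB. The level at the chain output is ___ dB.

-29 dB

Stage 1: -25 dB is 12 dB over -37 dB; at 1.5:1 that becomes 8 dB over, giving -29 dB.
Stage 2: below threshold (-29 ≤ -4); passes unchanged; output -29 dB.
Stage 3: -29 dB ≤ -18 dB, so stage 3 doesn't engage; output -29 dB.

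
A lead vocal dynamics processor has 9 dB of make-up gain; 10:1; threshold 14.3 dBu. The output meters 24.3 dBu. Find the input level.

Remove make-up: 24.3 − 9 = 15.3 dBu.
Post-compression overshoot = 15.3 − 14.3 = 1 dB.
Input overshoot = R × output overshoot = 10 dB → input = 14.3 + 10 = 24.3 dBu.

24.3 dBu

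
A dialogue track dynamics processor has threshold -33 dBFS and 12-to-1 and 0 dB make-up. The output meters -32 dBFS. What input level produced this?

-21 dBFS

That's 1 dB above the -33 dBFS threshold.
Input overshoot = R × output overshoot = 12 dB → input = -33 + 12 = -21 dBFS.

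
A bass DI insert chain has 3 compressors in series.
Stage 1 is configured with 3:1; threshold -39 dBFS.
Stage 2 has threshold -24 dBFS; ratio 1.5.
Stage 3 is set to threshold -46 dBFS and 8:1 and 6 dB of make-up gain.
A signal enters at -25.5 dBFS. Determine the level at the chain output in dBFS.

Stage 1: 13.5 dB above -39 dBFS, reduced 3:1 to 4.5 dB above → -34.5 dBFS.
Stage 2: below threshold (-34.5 ≤ -24); passes unchanged; output -34.5 dBFS.
Stage 3: -34.5 dBFS is 11.5 dB over -46 dBFS; at 8:1 that becomes 1.4375 dB over, giving -44.5625 dBFS; +6 dB make-up → -38.5625 dBFS.

-38.5625 dBFS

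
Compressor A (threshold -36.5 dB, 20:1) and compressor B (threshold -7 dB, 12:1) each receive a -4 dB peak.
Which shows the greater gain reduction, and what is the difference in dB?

A, by 28.125 dB

A: GR = 32.5 − 32.5/20 = 30.875 dB.
B: GR = 3 − 3/12 = 2.75 dB.
Difference: 28.125 dB in favour of A.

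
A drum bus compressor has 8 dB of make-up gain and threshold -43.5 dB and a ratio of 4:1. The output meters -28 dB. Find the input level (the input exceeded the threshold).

Before make-up, the level was -28 − 8 = -36 dB.
That's 7.5 dB above the -43.5 dB threshold.
Before 4:1 compression the overshoot was 7.5 × 4 = 30 dB, so input = -43.5 + 30 = -13.5 dB.

-13.5 dB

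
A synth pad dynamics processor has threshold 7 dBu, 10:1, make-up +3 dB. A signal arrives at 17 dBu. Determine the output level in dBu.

11 dBu

The input is 10 dB above the 7 dBu threshold.
The 10 dB excess becomes 1 dB after 10:1 reduction.
Output = 7 + 1 = 8 dBu; make-up adds 3 dB, giving 11 dBu.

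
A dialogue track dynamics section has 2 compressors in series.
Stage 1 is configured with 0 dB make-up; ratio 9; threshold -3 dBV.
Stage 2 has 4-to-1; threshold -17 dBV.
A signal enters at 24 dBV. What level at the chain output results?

-12.75 dBV

Stage 1: overshoot 27 dB → 27/9 = 3 dB → 0 dBV.
Stage 2: overshoot 17 dB → 17/4 = 4.25 dB → -12.75 dBV.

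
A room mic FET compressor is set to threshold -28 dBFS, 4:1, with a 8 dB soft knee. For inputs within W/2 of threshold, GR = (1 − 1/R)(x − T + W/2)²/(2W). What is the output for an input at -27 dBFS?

x − T + W/2 = -27 − (-28) + 4 = 5.
GR = (1 − 1/4) × 5² / 16 = 0.75 × 25 / 16 = 1.171875 dB.
Output = -27 − 1.171875 = -28.171875 dBFS.

-28.171875 dBFS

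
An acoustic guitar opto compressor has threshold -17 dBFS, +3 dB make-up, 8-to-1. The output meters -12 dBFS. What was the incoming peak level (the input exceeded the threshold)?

-1 dBFS

Stripping the +3 dB make-up gives -15 dBFS at the gain stage.
The compressed level sits -15 − (-17) = 2 dB over threshold.
Undo the ratio: input overshoot = 2 × 8 = 16 dB, giving input = -1 dBFS.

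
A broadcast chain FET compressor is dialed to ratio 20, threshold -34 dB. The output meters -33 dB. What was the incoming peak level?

-14 dB

The compressed level sits -33 − (-34) = 1 dB over threshold.
Input overshoot = R × output overshoot = 20 dB → input = -34 + 20 = -14 dB.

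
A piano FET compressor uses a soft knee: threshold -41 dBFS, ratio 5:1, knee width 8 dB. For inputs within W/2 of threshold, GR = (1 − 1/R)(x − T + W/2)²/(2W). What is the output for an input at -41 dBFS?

x − T + W/2 = -41 − (-41) + 4 = 4.
GR = (1 − 1/5) × 4² / 16 = 0.8 × 16 / 16 = 0.8 dB.
Output = -41 − 0.8 = -41.8 dBFS.

-41.8 dBFS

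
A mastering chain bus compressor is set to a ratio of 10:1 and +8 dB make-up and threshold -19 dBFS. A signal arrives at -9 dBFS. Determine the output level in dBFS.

-10 dBFS

Overshoot: -9 − (-19) = 10 dB.
The 10 dB excess becomes 1 dB after 10:1 reduction.
So the level is -19 + 1 = -18 dBFS; make-up adds 8 dB, giving -10 dBFS.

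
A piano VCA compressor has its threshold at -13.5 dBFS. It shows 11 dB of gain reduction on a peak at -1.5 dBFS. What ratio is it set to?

Input overshoot = -1.5 − (-13.5) = 12 dB.
Output overshoot = 12 − 11 = 1 dB.
Ratio = input overshoot / output overshoot = 12 / 1 = 12.

12:1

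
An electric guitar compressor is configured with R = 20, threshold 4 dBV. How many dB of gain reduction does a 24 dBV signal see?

19 dB

The signal is 20 dB above threshold.
A 20:1 ratio leaves 1 dB of that excess.
Gain reduction = 20 − 1 = 19 dB.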